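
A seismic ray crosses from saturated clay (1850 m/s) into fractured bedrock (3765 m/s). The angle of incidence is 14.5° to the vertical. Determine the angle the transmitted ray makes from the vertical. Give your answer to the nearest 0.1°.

Snell's law: sin θ₂ = (V₂/V₁)·sin θ₁ = (3765/1850)·sin 14.5° = 0.5096.
θ₂ = sin⁻¹(0.5096) = 30.63° (from vertical).

30.6°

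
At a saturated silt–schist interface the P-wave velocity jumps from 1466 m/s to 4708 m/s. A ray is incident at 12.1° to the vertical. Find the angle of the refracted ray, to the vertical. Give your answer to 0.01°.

sin θ₁/V₁ = sin θ₂/V₂ ⇒ sin θ₂ = 4708·sin 12.1°/1466 = 4708·0.2096/1466 = 0.6732.
θ₂ = sin⁻¹(0.6732) = 42.31° (from vertical).

42.31°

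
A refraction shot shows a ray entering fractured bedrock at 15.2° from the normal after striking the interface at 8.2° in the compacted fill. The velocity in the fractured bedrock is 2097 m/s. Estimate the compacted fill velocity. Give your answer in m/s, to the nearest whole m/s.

sin 8.2° = 0.1426; sin 15.2° = 0.2622.
V₁ = V₂·(sin θ₁/sin θ₂) = 2097·(0.1426/0.2622) = 1140.75 m/s.

1141 m/s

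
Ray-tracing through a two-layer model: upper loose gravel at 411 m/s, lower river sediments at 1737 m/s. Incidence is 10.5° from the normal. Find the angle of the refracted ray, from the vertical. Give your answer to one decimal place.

sin θ₁/V₁ = sin θ₂/V₂ ⇒ sin θ₂ = 1737·sin 10.5°/411 = 1737·0.1822/411 = 0.7702.
θ₂ = sin⁻¹(0.7702) = 50.37° (from vertical).

50.4°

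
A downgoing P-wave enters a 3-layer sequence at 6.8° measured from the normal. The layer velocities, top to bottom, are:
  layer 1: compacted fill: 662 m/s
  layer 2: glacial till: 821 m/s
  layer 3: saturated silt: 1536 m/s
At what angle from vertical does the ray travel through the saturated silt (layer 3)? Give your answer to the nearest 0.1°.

Snell's law across each interface conserves sin θ / V, so sin θ_3 = V_3·sin θ₁/V₁.
sin θ_3 = 1536 × sin 6.8° / 662 = 0.2747.
θ_3 = arcsin 0.2747 = 15.95°.

15.9°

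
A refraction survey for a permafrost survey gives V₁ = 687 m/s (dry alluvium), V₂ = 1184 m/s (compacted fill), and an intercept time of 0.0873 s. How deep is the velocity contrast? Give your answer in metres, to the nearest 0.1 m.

36.8 m

θ_c = arcsin(687/1184) = 35.47°; cos θ_c = 0.8144.
tᵢ = 2h cos θ_c/V₁ ⇒ h = tᵢ·V₁/(2 cos θ_c) = 0.0873·687/(2·0.8144) = 36.82 m.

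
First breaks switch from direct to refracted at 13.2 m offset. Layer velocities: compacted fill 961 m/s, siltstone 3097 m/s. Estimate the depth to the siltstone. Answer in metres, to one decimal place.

x_cross = 2h·√((V₂+V₁)/(V₂−V₁)) → h = x_cross / (2·√((V₂+V₁)/(V₂−V₁))).
√((V₂+V₁)/(V₂−V₁)) = √((3097+961)/(3097−961)) = 1.3783.
h = 13.2 / (2·1.3783) = 4.79 m.

4.8 m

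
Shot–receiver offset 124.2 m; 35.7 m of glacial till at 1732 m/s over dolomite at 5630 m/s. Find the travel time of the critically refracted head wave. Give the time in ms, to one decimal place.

61.3 ms

θ_c = arcsin(V₁/V₂) = arcsin(1732/5630) = 17.92°, cos θ_c = 0.9515.
Intercept time tᵢ = 2h cos θ_c / V₁ = 2·35.7·0.9515/1732 = 0.03922 s.
t = x/V₂ + tᵢ = 124.2/5630 + 0.03922 = 0.06129 s.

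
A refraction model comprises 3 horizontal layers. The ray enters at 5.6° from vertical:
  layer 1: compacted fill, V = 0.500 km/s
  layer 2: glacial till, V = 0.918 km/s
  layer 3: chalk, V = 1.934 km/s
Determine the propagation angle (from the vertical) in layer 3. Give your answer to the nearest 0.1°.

Snell's law across each interface conserves sin θ / V, so sin θ_3 = V_3·sin θ₁/V₁.
sin θ_3 = 1.934 × sin 5.6° / 0.500 = 0.3775.
θ_3 = arcsin 0.3775 = 22.18°.

22.2°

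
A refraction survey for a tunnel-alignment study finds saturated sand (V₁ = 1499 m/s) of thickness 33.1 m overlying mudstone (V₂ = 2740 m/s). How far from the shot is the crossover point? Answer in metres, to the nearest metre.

θ_c = arcsin(1499/2740) = 33.17°, so cos θ_c = 0.8371 and tᵢ = 2h cos θ_c/V₁ = 0.0370 s.
At crossover x/V₁ = x/V₂ + tᵢ ⇒ x = tᵢ/(1/V₁ − 1/V₂) = 0.03697/(6.6711e-04 − 3.6496e-04) = 122.35 m.

122 m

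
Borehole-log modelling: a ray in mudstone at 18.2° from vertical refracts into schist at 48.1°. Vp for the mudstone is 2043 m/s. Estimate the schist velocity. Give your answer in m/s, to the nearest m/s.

4869 m/s

sin 18.2° = 0.3123; sin 48.1° = 0.7443.
V₂ = V₁·(sin θ₂/sin θ₁) = 2043·(0.7443/0.3123) = 4868.58 m/s.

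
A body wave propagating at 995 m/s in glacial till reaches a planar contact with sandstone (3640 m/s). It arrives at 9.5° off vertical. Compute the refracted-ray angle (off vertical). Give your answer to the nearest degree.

37°

Snell's law: sin θ₂ = (V₂/V₁)·sin θ₁ = (3640/995)·sin 9.5° = 0.6038.
θ₂ = sin⁻¹(0.6038) = 37.14° (from vertical).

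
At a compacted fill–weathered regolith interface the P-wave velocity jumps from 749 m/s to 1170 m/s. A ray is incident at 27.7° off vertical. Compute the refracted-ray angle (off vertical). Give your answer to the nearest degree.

Snell's law: sin θ₂ = (V₂/V₁)·sin θ₁ = (1170/749)·sin 27.7° = 0.7261.
θ₂ = sin⁻¹(0.7261) = 46.56° (from vertical).

47°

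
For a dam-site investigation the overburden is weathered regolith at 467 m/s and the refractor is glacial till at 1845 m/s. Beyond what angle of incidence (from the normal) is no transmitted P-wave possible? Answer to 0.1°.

At critical incidence the refracted ray runs along the interface (θ₂ = 90°), so sin θ_c = V₁/V₂.
θ_c = arcsin(467/1845) = arcsin 0.2531 = 14.66°.

14.7°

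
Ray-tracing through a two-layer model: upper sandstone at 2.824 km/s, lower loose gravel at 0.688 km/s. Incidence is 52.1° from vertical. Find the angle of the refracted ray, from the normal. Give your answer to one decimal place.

Snell's law: sin θ₂ = (V₂/V₁)·sin θ₁ = (0.688/2.824)·sin 52.1° = 0.1922.
θ₂ = sin⁻¹(0.1922) = 11.08° (from vertical).

11.1°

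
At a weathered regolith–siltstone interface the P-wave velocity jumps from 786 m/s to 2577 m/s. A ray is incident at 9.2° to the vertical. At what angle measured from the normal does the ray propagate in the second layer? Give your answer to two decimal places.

31.61°

sin θ₁/V₁ = sin θ₂/V₂ ⇒ sin θ₂ = 2577·sin 9.2°/786 = 2577·0.1599/786 = 0.5242.
θ₂ = sin⁻¹(0.5242) = 31.61° (from vertical).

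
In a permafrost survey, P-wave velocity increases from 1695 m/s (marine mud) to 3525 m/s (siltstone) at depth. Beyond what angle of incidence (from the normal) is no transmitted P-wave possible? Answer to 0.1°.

28.7°

Critical incidence: sin θ_c = V₁/V₂ = 1695/3525 = 0.4809.
θ_c = arcsin 0.4809 = 28.74°.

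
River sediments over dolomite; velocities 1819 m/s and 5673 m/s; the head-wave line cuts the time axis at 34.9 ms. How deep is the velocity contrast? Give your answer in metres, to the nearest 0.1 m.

33.5 m

h = tᵢ·V₁·V₂ / (2·√(V₂²−V₁²)).
√(V₂²−V₁²) = √(5673² − 1819²) = 5373.5 m/s.
h = 0.0349 s × 1819 × 5673 / (2 × 5373.5) = 33.51 m.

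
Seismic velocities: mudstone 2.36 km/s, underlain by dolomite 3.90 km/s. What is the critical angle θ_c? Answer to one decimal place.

At critical incidence the refracted ray runs along the interface (θ₂ = 90°), so sin θ_c = V₁/V₂.
θ_c = arcsin(2.36/3.90) = arcsin 0.6051 = 37.24°.

37.2°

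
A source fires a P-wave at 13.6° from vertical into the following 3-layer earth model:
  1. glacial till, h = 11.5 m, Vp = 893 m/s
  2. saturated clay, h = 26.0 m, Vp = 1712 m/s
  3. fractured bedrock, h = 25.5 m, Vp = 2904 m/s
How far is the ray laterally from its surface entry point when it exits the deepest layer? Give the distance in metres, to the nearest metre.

Ray parameter p = sin 13.6° / 893 m/s = 2.6332e-04 s/m.
Layer 1: θ = 13.60°; offset = 11.5·tan 13.60° = 2.782 m.
Layer 2: sin θ = p·1712 = 0.4508 → θ = 26.79°; offset = 26.0·tan 26.79° = 13.131 m.
Layer 3: sin θ = p·2904 = 0.7647 → θ = 49.88°; offset = 25.5·tan 49.88° = 30.259 m.
Total horizontal offset = 46.171 m.

46 m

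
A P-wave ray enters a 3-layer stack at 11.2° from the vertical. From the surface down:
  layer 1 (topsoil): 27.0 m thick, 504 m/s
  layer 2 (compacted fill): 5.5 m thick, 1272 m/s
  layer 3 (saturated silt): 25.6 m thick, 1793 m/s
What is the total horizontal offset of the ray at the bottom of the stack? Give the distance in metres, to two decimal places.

Apply Snell's law at each interface; in layer i the horizontal offset is hᵢ·tan θᵢ.
Layer 1: θ = 11.20°; offset = 27.0·tan 11.20° = 5.3461 m.
Layer 2: sin θ = 1272·sin 11.2°/504 = 0.4902, θ = 29.35°; offset = 5.5·tan 29.35° = 3.0933 m.
Layer 3: sin θ = 1793·sin 11.2°/504 = 0.6910, θ = 43.71°; offset = 25.6·tan 43.71° = 24.4716 m.
Total horizontal offset = 32.9111 m.

32.91 m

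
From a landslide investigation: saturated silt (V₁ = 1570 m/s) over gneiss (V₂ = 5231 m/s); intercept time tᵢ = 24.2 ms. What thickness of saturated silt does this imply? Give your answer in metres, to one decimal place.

θ_c = arcsin(1570/5231) = 17.47°; cos θ_c = 0.9539.
tᵢ = 2h cos θ_c/V₁ ⇒ h = tᵢ·V₁/(2 cos θ_c) = 0.0242·1570/(2·0.9539) = 19.92 m.

19.9 m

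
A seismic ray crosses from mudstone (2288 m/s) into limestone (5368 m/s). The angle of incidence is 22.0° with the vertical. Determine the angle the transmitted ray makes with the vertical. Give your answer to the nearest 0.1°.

61.5°

sin θ₁/V₁ = sin θ₂/V₂ ⇒ sin θ₂ = 5368·sin 22.0°/2288 = 5368·0.3746/2288 = 0.8789.
θ₂ = arcsin 0.8789 = 61.51° from the normal.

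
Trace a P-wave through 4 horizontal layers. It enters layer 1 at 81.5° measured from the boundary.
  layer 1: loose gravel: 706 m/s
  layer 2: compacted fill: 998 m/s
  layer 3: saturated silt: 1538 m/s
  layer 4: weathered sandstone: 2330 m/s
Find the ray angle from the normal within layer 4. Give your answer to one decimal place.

29.2°

From the normal: θ₁ = 90° − 81.5° = 8.5°.
Ray parameter p = sin 8.5° / 706 = 2.0936e-04 s/m.
sin θ_4 = p·V_4 = 2.0936e-04 × 2330 = 0.4878.
θ_4 = 29.20° from the vertical.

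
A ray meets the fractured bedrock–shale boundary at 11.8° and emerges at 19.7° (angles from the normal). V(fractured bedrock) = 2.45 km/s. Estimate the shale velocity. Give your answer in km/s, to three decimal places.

4.039 km/s

sin 11.8° = 0.2045; sin 19.7° = 0.3371.
V₂ = V₁·(sin θ₂/sin θ₁) = 2.45·(0.3371/0.2045) = 4.039 km/s.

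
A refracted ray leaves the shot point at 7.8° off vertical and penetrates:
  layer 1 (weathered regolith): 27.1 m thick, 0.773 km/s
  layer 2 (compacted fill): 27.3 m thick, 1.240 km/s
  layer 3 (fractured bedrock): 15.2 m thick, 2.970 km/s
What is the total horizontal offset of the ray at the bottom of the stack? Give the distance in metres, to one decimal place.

19.1 m

Apply Snell's law at each interface; in layer i the horizontal offset is hᵢ·tan θᵢ.
Layer 1: θ = 7.80°; offset = 27.1·tan 7.80° = 3.712 m.
Layer 2: sin θ = 1.240·sin 7.8°/0.773 = 0.2177, θ = 12.57°; offset = 27.3·tan 12.57° = 6.089 m.
Layer 3: sin θ = 2.970·sin 7.8°/0.773 = 0.5214, θ = 31.43°; offset = 15.2·tan 31.43° = 9.289 m.
Total horizontal offset = 19.090 m.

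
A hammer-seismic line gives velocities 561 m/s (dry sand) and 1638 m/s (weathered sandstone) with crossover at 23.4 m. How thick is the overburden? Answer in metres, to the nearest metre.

h = (x_cross/2)·√((V₂−V₁)/(V₂+V₁)).
(V₂−V₁)/(V₂+V₁) = (1638−561)/(1638+561) = 0.4898; √ = 0.6998.
h = (23.4/2)·0.6998 = 8.19 m.

8 m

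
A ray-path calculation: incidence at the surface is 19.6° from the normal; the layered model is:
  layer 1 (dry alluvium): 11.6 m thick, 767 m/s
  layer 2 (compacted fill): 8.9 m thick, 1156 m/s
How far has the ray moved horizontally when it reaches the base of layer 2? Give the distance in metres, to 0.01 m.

9.35 m

Ray parameter p = sin 19.6° / 767 m/s = 4.3736e-04 s/m.
Layer 1: θ = 19.60°; offset = 11.6·tan 19.60° = 4.1306 m.
Layer 2: sin θ = p·1156 = 0.5056 → θ = 30.37°; offset = 8.9·tan 30.37° = 5.2153 m.
Σ offsets = 9.3459 m.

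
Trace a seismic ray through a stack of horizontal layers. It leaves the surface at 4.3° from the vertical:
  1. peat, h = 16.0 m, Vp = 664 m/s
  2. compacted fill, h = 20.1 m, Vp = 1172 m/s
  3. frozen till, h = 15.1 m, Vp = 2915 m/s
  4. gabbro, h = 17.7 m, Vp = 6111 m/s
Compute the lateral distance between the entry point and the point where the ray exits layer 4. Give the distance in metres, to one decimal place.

26.0 m

Ray parameter p = sin 4.3° / 664 m/s = 1.1292e-04 s/m.
Layer 1: θ = 4.30°; offset = 16.0·tan 4.30° = 1.203 m.
Layer 2: sin θ = p·1172 = 0.1323 → θ = 7.60°; offset = 20.1·tan 7.60° = 2.684 m.
Layer 3: sin θ = p·2915 = 0.3292 → θ = 19.22°; offset = 15.1·tan 19.22° = 5.264 m.
Layer 4: sin θ = p·6111 = 0.6901 → θ = 43.63°; offset = 17.7·tan 43.63° = 16.876 m.
Summing the layer offsets gives 26.026 m.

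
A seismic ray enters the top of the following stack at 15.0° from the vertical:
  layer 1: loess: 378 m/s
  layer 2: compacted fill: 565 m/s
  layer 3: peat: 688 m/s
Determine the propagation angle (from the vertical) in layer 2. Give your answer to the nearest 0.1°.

22.8°

Ray parameter p = sin 15.0° / 378 = 6.8471e-04 s/m.
sin θ_2 = p·V_2 = 6.8471e-04 × 565 = 0.3869.
θ_2 = arcsin 0.3869 = 22.76°.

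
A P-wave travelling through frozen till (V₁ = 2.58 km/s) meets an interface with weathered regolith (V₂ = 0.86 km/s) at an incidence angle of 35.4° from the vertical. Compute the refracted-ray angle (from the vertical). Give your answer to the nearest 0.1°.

11.1°

Snell's law: sin θ₂ = (V₂/V₁)·sin θ₁ = (0.86/2.58)·sin 35.4° = 0.1931.
θ₂ = sin⁻¹(0.1931) = 11.13° (from vertical).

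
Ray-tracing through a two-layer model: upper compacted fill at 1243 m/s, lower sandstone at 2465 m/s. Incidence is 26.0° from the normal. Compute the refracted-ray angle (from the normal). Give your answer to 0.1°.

60.4°

sin θ₁/V₁ = sin θ₂/V₂ ⇒ sin θ₂ = 2465·sin 26.0°/1243 = 2465·0.4384/1243 = 0.8693.
θ₂ = sin⁻¹(0.8693) = 60.38° (from vertical).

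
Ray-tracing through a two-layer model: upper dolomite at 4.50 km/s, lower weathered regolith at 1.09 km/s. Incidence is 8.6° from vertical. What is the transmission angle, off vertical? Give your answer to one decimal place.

2.1°

sin θ₁/V₁ = sin θ₂/V₂ ⇒ sin θ₂ = 1.09·sin 8.6°/4.50 = 1.09·0.1495/4.50 = 0.0362.
θ₂ = arcsin 0.0362 = 2.08° from the normal.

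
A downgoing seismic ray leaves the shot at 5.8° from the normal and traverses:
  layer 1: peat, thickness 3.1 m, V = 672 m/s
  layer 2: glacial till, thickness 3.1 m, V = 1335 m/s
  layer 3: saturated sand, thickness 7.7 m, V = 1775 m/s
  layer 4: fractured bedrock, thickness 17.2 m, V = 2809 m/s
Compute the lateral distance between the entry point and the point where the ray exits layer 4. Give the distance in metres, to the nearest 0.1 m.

p = sin θ₁/V₁ = sin 5.8°/672 = 1.5038e-04 s/m is conserved through the stack.
Layer 1: θ = 5.80°; offset = 3.1·tan 5.80° = 0.315 m.
Layer 2: sin θ = p·1335 = 0.2008 → θ = 11.58°; offset = 3.1·tan 11.58° = 0.635 m.
Layer 3: sin θ = p·1775 = 0.2669 → θ = 15.48°; offset = 7.7·tan 15.48° = 2.133 m.
Layer 4: sin θ = p·2809 = 0.4224 → θ = 24.99°; offset = 17.2·tan 24.99° = 8.016 m.
Σ offsets = 11.099 m.

11.1 m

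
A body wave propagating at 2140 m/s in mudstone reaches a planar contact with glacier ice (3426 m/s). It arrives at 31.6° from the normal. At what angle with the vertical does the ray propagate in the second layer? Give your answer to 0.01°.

57.02°

sin θ₁/V₁ = sin θ₂/V₂ ⇒ sin θ₂ = 3426·sin 31.6°/2140 = 3426·0.5240/2140 = 0.8389.
θ₂ = sin⁻¹(0.8389) = 57.02° (from vertical).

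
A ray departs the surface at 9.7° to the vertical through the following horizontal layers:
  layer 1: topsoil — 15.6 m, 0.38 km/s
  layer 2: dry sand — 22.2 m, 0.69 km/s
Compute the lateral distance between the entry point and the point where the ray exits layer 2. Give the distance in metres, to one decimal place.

9.8 m

Apply Snell's law at each interface; in layer i the horizontal offset is hᵢ·tan θᵢ.
Layer 1: θ = 9.70°; offset = 15.6·tan 9.70° = 2.667 m.
Layer 2: sin θ = 0.69·sin 9.7°/0.38 = 0.3059, θ = 17.81°; offset = 22.2·tan 17.81° = 7.134 m.
Total horizontal offset = 9.801 m.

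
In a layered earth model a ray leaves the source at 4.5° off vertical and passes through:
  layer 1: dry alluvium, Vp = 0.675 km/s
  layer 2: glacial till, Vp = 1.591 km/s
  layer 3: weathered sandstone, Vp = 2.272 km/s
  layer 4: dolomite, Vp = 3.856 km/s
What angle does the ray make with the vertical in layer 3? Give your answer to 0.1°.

Ray parameter p = sin 4.5° / 0.675 = 1.1624e-01 s/km.
sin θ_3 = p·V_3 = 1.1624e-01 × 2.272 = 0.2641.
θ_3 = arcsin 0.2641 = 15.31°.

15.3°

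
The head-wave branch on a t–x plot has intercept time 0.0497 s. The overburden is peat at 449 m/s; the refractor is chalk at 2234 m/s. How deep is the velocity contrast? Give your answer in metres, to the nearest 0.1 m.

11.4 m

θ_c = arcsin(449/2234) = 11.59°; cos θ_c = 0.9796.
tᵢ = 2h cos θ_c/V₁ ⇒ h = tᵢ·V₁/(2 cos θ_c) = 0.0497·449/(2·0.9796) = 11.39 m.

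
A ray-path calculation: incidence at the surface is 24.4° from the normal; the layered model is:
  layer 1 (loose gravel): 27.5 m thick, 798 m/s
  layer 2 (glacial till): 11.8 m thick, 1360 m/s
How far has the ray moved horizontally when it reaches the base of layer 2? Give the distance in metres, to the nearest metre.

Ray parameter p = sin 24.4° / 798 m/s = 5.1767e-04 s/m.
Layer 1: θ = 24.40°; offset = 27.5·tan 24.40° = 12.475 m.
Layer 2: sin θ = p·1360 = 0.7040 → θ = 44.75°; offset = 11.8·tan 44.75° = 11.698 m.
Σ offsets = 24.173 m.

24 m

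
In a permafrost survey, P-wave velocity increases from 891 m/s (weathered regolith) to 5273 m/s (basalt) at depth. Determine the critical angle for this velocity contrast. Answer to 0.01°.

At critical incidence the refracted ray runs along the interface (θ₂ = 90°), so sin θ_c = V₁/V₂.
θ_c = arcsin(891/5273) = arcsin 0.1690 = 9.73°.

9.73°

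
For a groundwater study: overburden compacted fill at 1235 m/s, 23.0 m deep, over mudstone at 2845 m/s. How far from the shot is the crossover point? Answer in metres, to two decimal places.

x_cross = 2h·√((V₂+V₁)/(V₂−V₁)).
(V₂+V₁)/(V₂−V₁) = (2845+1235)/(2845−1235) = 2.5342; √ = 1.5919.
x_cross = 2·23.0·1.5919 = 73.23 m.

73.23 m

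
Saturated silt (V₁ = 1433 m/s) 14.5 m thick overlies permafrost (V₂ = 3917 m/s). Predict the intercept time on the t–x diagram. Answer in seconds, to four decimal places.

θ_c = arcsin(V₁/V₂) = arcsin(1433/3917) = 21.46°; cos θ_c = 0.9307.
tᵢ = 2h·cos θ_c / V₁ = 2·14.5·0.9307 / 1433 = 0.01883 s.

0.0188 s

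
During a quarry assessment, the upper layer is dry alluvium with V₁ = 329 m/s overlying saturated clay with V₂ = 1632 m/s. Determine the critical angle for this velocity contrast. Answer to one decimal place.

Critical incidence: sin θ_c = V₁/V₂ = 329/1632 = 0.2016.
θ_c = arcsin 0.2016 = 11.63°.

11.6°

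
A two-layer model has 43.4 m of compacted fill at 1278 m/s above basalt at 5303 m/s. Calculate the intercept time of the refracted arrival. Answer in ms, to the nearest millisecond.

θ_c = arcsin(V₁/V₂) = arcsin(1278/5303) = 13.95°; cos θ_c = 0.9705.
tᵢ = 2h·cos θ_c / V₁ = 2·43.4·0.9705 / 1278 = 0.06592 s.

66 ms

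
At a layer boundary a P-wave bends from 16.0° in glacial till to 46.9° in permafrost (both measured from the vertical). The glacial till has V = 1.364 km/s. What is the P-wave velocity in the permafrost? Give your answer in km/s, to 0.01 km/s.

3.61 km/s

sin 16.0° = 0.2756; sin 46.9° = 0.7302.
V₂ = V₁·(sin θ₂/sin θ₁) = 1.364·(0.7302/0.2756) = 3.61 km/s.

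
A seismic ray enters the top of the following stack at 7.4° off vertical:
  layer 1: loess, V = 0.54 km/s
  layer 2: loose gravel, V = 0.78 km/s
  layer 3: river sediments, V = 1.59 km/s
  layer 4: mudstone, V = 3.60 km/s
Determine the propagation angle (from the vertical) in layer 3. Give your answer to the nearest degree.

22°

Ray parameter p = sin 7.4° / 0.54 = 2.3851e-01 s/km.
sin θ_3 = p·V_3 = 2.3851e-01 × 1.59 = 0.3792.
θ_3 = 22.29° from the vertical.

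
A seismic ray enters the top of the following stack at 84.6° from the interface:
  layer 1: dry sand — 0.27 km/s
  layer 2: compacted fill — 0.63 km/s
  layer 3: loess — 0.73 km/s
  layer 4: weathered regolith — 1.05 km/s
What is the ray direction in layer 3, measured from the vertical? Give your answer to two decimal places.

From the normal: θ₁ = 90° − 84.6° = 5.4°.
Ray parameter p = sin 5.4° / 0.27 = 3.4855e-01 s/km.
sin θ_3 = p·V_3 = 3.4855e-01 × 0.73 = 0.2544.
θ_3 = arcsin 0.2544 = 14.74°.

14.74°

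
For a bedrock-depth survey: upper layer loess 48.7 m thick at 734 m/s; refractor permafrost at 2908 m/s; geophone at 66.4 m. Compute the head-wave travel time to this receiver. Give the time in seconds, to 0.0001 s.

0.1512 s

t = x/V₂ + 2h·√(V₂²−V₁²)/(V₁V₂).
√(V₂²−V₁²) = √(2908²−734²) = 2813.8 m/s; delay term = 2·48.7·2813.8/(734·2908) = 0.12840 s.
t = 66.4/2908 + 0.12840 = 0.15123 s.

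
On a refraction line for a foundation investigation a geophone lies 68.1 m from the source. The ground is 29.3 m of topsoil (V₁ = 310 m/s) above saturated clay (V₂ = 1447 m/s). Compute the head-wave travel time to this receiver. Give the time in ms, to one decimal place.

231.7 ms

t = x/V₂ + 2h·√(V₂²−V₁²)/(V₁V₂).
√(V₂²−V₁²) = √(1447²−310²) = 1413.4 m/s; delay term = 2·29.3·1413.4/(310·1447) = 0.18464 s.
t = 68.1/1447 + 0.18464 = 0.23171 s.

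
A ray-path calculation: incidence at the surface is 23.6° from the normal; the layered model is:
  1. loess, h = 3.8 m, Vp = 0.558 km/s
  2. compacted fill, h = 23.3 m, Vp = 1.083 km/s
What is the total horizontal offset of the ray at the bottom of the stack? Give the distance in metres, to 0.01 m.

p = sin θ₁/V₁ = sin 23.6°/0.558 = 7.1747e-01 s/km is conserved through the stack.
Layer 1: θ = 23.60°; offset = 3.8·tan 23.60° = 1.6602 m.
Layer 2: sin θ = p·1.083 = 0.7770 → θ = 50.99°; offset = 23.3·tan 50.99° = 28.7615 m.
Total horizontal offset = 30.4217 m.

30.42 m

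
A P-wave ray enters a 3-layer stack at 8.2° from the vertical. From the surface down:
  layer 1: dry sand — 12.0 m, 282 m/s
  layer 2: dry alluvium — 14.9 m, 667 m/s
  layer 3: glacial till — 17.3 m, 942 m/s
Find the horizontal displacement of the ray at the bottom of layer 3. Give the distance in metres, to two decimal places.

Ray parameter p = sin 8.2° / 282 m/s = 5.0578e-04 s/m.
Layer 1: θ = 8.20°; offset = 12.0·tan 8.20° = 1.7292 m.
Layer 2: sin θ = p·667 = 0.3374 → θ = 19.72°; offset = 14.9·tan 19.72° = 5.3396 m.
Layer 3: sin θ = p·942 = 0.4764 → θ = 28.45°; offset = 17.3·tan 28.45° = 9.3749 m.
Total horizontal offset = 16.4437 m.

16.44 m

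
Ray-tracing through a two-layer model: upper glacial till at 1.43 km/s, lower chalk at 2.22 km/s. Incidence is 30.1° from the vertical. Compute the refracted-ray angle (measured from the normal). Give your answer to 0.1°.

51.1°

Snell's law: sin θ₂ = (V₂/V₁)·sin θ₁ = (2.22/1.43)·sin 30.1° = 0.7786.
θ₂ = sin⁻¹(0.7786) = 51.13° (from vertical).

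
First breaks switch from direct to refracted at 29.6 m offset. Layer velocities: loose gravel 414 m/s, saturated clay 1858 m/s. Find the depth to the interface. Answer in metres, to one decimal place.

11.8 m

h = (x_cross/2)·√((V₂−V₁)/(V₂+V₁)).
(V₂−V₁)/(V₂+V₁) = (1858−414)/(1858+414) = 0.6356; √ = 0.7972.
h = (29.6/2)·0.7972 = 11.80 m.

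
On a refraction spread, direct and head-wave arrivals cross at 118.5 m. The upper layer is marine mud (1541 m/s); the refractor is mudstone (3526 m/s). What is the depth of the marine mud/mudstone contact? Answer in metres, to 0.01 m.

37.08 m

x_cross = 2h·√((V₂+V₁)/(V₂−V₁)) → h = x_cross / (2·√((V₂+V₁)/(V₂−V₁))).
√((V₂+V₁)/(V₂−V₁)) = √((3526+1541)/(3526−1541)) = 1.5977.
h = 118.5 / (2·1.5977) = 37.08 m.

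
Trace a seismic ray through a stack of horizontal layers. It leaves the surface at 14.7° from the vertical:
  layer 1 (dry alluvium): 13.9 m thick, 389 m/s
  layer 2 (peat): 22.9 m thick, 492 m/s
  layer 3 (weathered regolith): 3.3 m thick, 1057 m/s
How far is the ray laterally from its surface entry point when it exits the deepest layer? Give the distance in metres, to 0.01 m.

14.55 m

Ray parameter p = sin 14.7° / 389 m/s = 6.5233e-04 s/m.
Layer 1: θ = 14.70°; offset = 13.9·tan 14.70° = 3.6466 m.
Layer 2: sin θ = p·492 = 0.3209 → θ = 18.72°; offset = 22.9·tan 18.72° = 7.7603 m.
Layer 3: sin θ = p·1057 = 0.6895 → θ = 43.59°; offset = 3.3·tan 43.59° = 3.1417 m.
Summing the layer offsets gives 14.5485 m.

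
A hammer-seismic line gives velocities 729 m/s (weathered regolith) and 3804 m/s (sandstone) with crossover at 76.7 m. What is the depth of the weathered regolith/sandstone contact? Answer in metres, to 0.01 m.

x_cross = 2h·√((V₂+V₁)/(V₂−V₁)) → h = x_cross / (2·√((V₂+V₁)/(V₂−V₁))).
√((V₂+V₁)/(V₂−V₁)) = √((3804+729)/(3804−729)) = 1.2141.
h = 76.7 / (2·1.2141) = 31.59 m.

31.59 m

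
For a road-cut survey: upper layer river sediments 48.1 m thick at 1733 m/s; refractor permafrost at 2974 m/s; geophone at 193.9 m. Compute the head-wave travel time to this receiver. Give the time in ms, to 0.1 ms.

110.3 ms

θ_c = arcsin(V₁/V₂) = arcsin(1733/2974) = 35.64°, cos θ_c = 0.8127.
Intercept time tᵢ = 2h cos θ_c / V₁ = 2·48.1·0.8127/1733 = 0.04511 s.
t = x/V₂ + tᵢ = 193.9/2974 + 0.04511 = 0.11031 s.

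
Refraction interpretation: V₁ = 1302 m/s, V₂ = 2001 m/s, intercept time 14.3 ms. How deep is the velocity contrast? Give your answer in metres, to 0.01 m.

h = tᵢ·V₁·V₂ / (2·√(V₂²−V₁²)).
√(V₂²−V₁²) = √(2001² − 1302²) = 1519.5 m/s.
h = 0.0143 s × 1302 × 2001 / (2 × 1519.5) = 12.26 m.

12.26 m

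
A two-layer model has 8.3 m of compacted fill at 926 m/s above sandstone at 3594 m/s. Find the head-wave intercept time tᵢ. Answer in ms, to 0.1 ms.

17.3 ms

θ_c = arcsin(V₁/V₂) = arcsin(926/3594) = 14.93°; cos θ_c = 0.9662.
tᵢ = 2h·cos θ_c / V₁ = 2·8.3·0.9662 / 926 = 0.01732 s.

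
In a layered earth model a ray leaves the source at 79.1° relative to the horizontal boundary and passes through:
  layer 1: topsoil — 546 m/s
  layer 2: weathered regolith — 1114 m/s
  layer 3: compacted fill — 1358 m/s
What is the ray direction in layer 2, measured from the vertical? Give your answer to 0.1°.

22.7°

From the normal: θ₁ = 90° − 79.1° = 10.9°.
Ray parameter p = sin 10.9° / 546 = 3.4633e-04 s/m.
sin θ_2 = p·V_2 = 3.4633e-04 × 1114 = 0.3858.
θ_2 = 22.69° from the vertical.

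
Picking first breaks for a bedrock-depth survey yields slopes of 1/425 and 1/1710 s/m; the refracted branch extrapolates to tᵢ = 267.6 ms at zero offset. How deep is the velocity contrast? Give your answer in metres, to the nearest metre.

θ_c = arcsin(425/1710) = 14.39°; cos θ_c = 0.9686.
tᵢ = 2h cos θ_c/V₁ ⇒ h = tᵢ·V₁/(2 cos θ_c) = 0.2676·425/(2·0.9686) = 58.71 m.

59 m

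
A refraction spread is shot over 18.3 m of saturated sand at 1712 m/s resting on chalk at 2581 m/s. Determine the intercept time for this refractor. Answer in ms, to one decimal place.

16.0 ms

θ_c = arcsin(V₁/V₂) = arcsin(1712/2581) = 41.55°; cos θ_c = 0.7483.
tᵢ = 2h·cos θ_c / V₁ = 2·18.3·0.7483 / 1712 = 0.01600 s.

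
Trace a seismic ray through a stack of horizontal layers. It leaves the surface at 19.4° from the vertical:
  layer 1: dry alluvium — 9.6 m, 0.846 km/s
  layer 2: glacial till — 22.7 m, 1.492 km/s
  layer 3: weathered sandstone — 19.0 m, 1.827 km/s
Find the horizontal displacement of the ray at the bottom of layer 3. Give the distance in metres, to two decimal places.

p = sin θ₁/V₁ = sin 19.4°/0.846 = 3.9263e-01 s/km is conserved through the stack.
Layer 1: θ = 19.40°; offset = 9.6·tan 19.40° = 3.3807 m.
Layer 2: sin θ = p·1.492 = 0.5858 → θ = 35.86°; offset = 22.7·tan 35.86° = 16.4075 m.
Layer 3: sin θ = p·1.827 = 0.7173 → θ = 45.83°; offset = 19.0·tan 45.83° = 19.5615 m.
Σ offsets = 39.3497 m.

39.35 m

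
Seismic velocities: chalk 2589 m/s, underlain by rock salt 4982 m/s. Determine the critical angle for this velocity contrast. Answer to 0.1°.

At critical incidence the refracted ray runs along the interface (θ₂ = 90°), so sin θ_c = V₁/V₂.
θ_c = arcsin(2589/4982) = arcsin 0.5197 = 31.31°.

31.3°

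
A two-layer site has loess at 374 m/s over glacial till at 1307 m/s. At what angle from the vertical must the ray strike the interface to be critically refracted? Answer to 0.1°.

Critical incidence: sin θ_c = V₁/V₂ = 374/1307 = 0.2862.
θ_c = arcsin 0.2862 = 16.63°.

16.6°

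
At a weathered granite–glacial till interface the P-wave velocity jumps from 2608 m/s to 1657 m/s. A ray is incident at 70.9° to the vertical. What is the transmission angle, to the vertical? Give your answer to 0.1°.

36.9°

sin θ₁/V₁ = sin θ₂/V₂ ⇒ sin θ₂ = 1657·sin 70.9°/2608 = 1657·0.9449/2608 = 0.6004.
θ₂ = sin⁻¹(0.6004) = 36.90° (from vertical).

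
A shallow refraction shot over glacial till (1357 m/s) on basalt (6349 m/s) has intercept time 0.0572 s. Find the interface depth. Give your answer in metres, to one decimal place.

θ_c = arcsin(1357/6349) = 12.34°; cos θ_c = 0.9769.
tᵢ = 2h cos θ_c/V₁ ⇒ h = tᵢ·V₁/(2 cos θ_c) = 0.0572·1357/(2·0.9769) = 39.73 m.

39.7 m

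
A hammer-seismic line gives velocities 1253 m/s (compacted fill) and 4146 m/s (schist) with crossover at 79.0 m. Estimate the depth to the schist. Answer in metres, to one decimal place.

h = (x_cross/2)·√((V₂−V₁)/(V₂+V₁)).
(V₂−V₁)/(V₂+V₁) = (4146−1253)/(4146+1253) = 0.5358; √ = 0.7320.
h = (79.0/2)·0.7320 = 28.91 m.

28.9 m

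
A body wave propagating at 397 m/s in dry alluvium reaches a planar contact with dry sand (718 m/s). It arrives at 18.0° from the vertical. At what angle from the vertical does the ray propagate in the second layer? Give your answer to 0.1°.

sin θ₁/V₁ = sin θ₂/V₂ ⇒ sin θ₂ = 718·sin 18.0°/397 = 718·0.3090/397 = 0.5589.
θ₂ = sin⁻¹(0.5589) = 33.98° (from vertical).

34.0°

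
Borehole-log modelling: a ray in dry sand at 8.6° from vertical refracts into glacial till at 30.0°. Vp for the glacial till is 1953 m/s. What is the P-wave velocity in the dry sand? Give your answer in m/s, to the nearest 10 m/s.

sin 8.6° = 0.1495; sin 30.0° = 0.5000.
V₁ = V₂·(sin θ₁/sin θ₂) = 1953·(0.1495/0.5000) = 584.09 m/s.

580 m/s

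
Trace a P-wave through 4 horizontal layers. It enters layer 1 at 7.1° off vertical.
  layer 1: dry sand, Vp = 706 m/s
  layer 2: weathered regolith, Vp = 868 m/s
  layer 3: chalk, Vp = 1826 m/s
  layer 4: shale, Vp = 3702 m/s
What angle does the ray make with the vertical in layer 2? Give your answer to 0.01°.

Snell's law across each interface conserves sin θ / V, so sin θ_2 = V_2·sin θ₁/V₁.
sin θ_2 = 868 × sin 7.1° / 706 = 0.1520.
θ_2 = 8.74° from the vertical.

8.74°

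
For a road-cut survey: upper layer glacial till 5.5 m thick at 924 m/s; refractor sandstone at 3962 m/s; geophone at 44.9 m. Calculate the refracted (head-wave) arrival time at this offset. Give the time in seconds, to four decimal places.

θ_c = arcsin(V₁/V₂) = arcsin(924/3962) = 13.49°, cos θ_c = 0.9724.
Intercept time tᵢ = 2h cos θ_c / V₁ = 2·5.5·0.9724/924 = 0.01158 s.
t = x/V₂ + tᵢ = 44.9/3962 + 0.01158 = 0.02291 s.

0.0229 s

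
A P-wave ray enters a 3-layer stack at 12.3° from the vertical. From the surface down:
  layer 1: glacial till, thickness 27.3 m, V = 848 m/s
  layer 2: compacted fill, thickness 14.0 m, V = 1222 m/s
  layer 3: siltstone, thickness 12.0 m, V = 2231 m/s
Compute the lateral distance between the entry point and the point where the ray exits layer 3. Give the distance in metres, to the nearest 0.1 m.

p = sin θ₁/V₁ = sin 12.3°/848 = 2.5122e-04 s/m is conserved through the stack.
Layer 1: θ = 12.30°; offset = 27.3·tan 12.30° = 5.952 m.
Layer 2: sin θ = p·1222 = 0.3070 → θ = 17.88°; offset = 14.0·tan 17.88° = 4.516 m.
Layer 3: sin θ = p·2231 = 0.5605 → θ = 34.09°; offset = 12.0·tan 34.09° = 8.121 m.
Summing the layer offsets gives 18.589 m.

18.6 m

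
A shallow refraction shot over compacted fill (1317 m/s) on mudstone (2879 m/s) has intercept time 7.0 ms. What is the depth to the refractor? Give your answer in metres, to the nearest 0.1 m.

h = tᵢ·V₁·V₂ / (2·√(V₂²−V₁²)).
√(V₂²−V₁²) = √(2879² − 1317²) = 2560.1 m/s.
h = 0.007 s × 1317 × 2879 / (2 × 2560.1) = 5.18 m.

5.2 m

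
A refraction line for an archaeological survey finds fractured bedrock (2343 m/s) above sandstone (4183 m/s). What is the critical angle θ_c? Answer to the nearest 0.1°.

34.1°

Critical incidence: sin θ_c = V₁/V₂ = 2343/4183 = 0.5601.
θ_c = arcsin 0.5601 = 34.06°.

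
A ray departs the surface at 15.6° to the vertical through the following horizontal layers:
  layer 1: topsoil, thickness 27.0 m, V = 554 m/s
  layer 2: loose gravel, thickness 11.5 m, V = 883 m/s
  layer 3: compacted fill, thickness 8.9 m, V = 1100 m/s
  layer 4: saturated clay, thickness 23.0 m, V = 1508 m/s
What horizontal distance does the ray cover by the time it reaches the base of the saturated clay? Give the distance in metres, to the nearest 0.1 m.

p = sin θ₁/V₁ = sin 15.6°/554 = 4.8541e-04 s/m is conserved through the stack.
Layer 1: θ = 15.60°; offset = 27.0·tan 15.60° = 7.539 m.
Layer 2: sin θ = p·883 = 0.4286 → θ = 25.38°; offset = 11.5·tan 25.38° = 5.456 m.
Layer 3: sin θ = p·1100 = 0.5340 → θ = 32.27°; offset = 8.9·tan 32.27° = 5.621 m.
Layer 4: sin θ = p·1508 = 0.7320 → θ = 47.05°; offset = 23.0·tan 47.05° = 24.712 m.
Σ offsets = 43.327 m.

43.3 m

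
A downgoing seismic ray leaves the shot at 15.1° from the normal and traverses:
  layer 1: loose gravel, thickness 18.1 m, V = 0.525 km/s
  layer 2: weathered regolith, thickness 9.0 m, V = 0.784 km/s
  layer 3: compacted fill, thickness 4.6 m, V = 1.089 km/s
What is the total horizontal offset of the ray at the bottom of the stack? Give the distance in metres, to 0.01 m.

11.64 m

Ray parameter p = sin 15.1° / 0.525 km/s = 4.9620e-01 s/km.
Layer 1: θ = 15.10°; offset = 18.1·tan 15.10° = 4.8838 m.
Layer 2: sin θ = p·0.784 = 0.3890 → θ = 22.89°; offset = 9.0·tan 22.89° = 3.8006 m.
Layer 3: sin θ = p·1.089 = 0.5404 → θ = 32.71°; offset = 4.6·tan 32.71° = 2.9541 m.
Total horizontal offset = 11.6384 m.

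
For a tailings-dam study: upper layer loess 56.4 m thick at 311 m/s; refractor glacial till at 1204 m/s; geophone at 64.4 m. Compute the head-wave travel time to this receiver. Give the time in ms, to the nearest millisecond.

θ_c = arcsin(V₁/V₂) = arcsin(311/1204) = 14.97°, cos θ_c = 0.9661.
Intercept time tᵢ = 2h cos θ_c / V₁ = 2·56.4·0.9661/311 = 0.35039 s.
t = x/V₂ + tᵢ = 64.4/1204 + 0.35039 = 0.40388 s.

404 ms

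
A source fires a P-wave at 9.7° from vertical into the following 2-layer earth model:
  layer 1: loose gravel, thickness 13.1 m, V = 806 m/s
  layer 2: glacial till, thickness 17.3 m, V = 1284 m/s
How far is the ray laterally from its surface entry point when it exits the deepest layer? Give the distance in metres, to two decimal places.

7.06 m

p = sin θ₁/V₁ = sin 9.7°/806 = 2.0904e-04 s/m is conserved through the stack.
Layer 1: θ = 9.70°; offset = 13.1·tan 9.70° = 2.2392 m.
Layer 2: sin θ = p·1284 = 0.2684 → θ = 15.57°; offset = 17.3·tan 15.57° = 4.8204 m.
Summing the layer offsets gives 7.0596 m.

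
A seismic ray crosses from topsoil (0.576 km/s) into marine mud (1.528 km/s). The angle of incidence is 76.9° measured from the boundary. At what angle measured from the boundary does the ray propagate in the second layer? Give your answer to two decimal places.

Angle from the normal: 90° − 76.9° = 13.1°.
Snell's law: sin θ₂ = (V₂/V₁)·sin θ₁ = (1.528/0.576)·sin 13.1° = 0.6013.
θ₂ = arcsin 0.6013 = 36.96° from the normal.
From the interface: 90° − 36.96° = 53.04°.

53.04°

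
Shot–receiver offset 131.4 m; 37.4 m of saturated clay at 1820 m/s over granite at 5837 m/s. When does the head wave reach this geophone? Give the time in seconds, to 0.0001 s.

0.0616 s

t = x/V₂ + 2h·√(V₂²−V₁²)/(V₁V₂).
√(V₂²−V₁²) = √(5837²−1820²) = 5546.0 m/s; delay term = 2·37.4·5546.0/(1820·5837) = 0.03905 s.
t = 131.4/5837 + 0.03905 = 0.06156 s.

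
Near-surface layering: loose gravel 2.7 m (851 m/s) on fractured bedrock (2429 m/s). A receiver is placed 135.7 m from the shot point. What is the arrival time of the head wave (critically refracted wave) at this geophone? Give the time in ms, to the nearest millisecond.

θ_c = arcsin(V₁/V₂) = arcsin(851/2429) = 20.51°, cos θ_c = 0.9366.
Intercept time tᵢ = 2h cos θ_c / V₁ = 2·2.7·0.9366/851 = 0.00594 s.
t = x/V₂ + tᵢ = 135.7/2429 + 0.00594 = 0.06181 s.

62 ms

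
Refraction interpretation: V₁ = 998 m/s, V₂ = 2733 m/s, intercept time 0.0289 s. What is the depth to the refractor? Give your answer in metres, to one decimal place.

15.5 m

h = tᵢ·V₁·V₂ / (2·√(V₂²−V₁²)).
√(V₂²−V₁²) = √(2733² − 998²) = 2544.3 m/s.
h = 0.0289 s × 998 × 2733 / (2 × 2544.3) = 15.49 m.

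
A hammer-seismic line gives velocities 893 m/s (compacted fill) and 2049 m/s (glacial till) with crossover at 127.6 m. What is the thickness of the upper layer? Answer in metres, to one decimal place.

h = (x_cross/2)·√((V₂−V₁)/(V₂+V₁)).
(V₂−V₁)/(V₂+V₁) = (2049−893)/(2049+893) = 0.3929; √ = 0.6268.
h = (127.6/2)·0.6268 = 39.99 m.

40.0 m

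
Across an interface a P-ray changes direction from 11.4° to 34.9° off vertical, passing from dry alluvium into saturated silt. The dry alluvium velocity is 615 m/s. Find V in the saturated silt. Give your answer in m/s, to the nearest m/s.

1780 m/s

Snell's law: sin 11.4°/V₁ = sin 34.9°/V₂.
V₂ = V₁·sin 34.9°/sin 11.4° = 615 × 2.8946 = 1780.20 m/s.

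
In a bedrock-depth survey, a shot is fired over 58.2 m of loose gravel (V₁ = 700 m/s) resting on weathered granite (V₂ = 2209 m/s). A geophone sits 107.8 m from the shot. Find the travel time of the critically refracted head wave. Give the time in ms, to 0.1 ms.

t = x/V₂ + 2h·√(V₂²−V₁²)/(V₁V₂).
√(V₂²−V₁²) = √(2209²−700²) = 2095.2 m/s; delay term = 2·58.2·2095.2/(700·2209) = 0.15772 s.
t = 107.8/2209 + 0.15772 = 0.20652 s.

206.5 ms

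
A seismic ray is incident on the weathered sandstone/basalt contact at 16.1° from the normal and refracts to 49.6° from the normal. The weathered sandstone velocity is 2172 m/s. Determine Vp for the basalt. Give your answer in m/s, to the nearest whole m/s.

5965 m/s

Snell's law: sin 16.1°/V₁ = sin 49.6°/V₂.
V₂ = V₁·sin 49.6°/sin 16.1° = 2172 × 2.7461 = 5964.56 m/s.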